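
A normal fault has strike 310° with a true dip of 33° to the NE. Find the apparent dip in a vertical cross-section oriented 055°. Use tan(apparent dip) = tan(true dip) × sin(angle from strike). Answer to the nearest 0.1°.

32.1°

The strike is 310° and the section trends 055°; the acute angle between them is β = 75°.
tan(apparent dip) = tan 33° · sin 75° = 0.6273
apparent dip = arctan 0.6273 = 32.10°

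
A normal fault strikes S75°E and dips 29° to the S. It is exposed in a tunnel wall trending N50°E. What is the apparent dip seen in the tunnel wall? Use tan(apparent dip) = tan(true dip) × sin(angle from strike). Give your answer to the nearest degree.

24°

The strike is S75°E and the section trends N50°E; the acute angle between them is β = 55°.
tan α = tan 29° × sin 55° = 0.5543 × 0.8192 = 0.4541
apparent dip = arctan 0.4541 = 24.42°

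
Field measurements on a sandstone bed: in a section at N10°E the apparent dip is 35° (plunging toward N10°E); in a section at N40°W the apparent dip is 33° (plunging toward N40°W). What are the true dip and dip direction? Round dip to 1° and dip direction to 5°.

The two traces are lines in the plane: v₁ = (sin 10°·cos 35°, cos 10°·cos 35°, −sin 35°), v₂ = (sin 320°·cos 33°, cos 320°·cos 33°, −sin 33°).
Cross product v₁ × v₂ gives the pole to the plane: n ∝ (-0.071, 0.387, 0.526).
True dip = arccos(n_z / |n|) = arccos(0.8012) = 36.8°.
The horizontal component of n points toward azimuth atan2(n_x, n_y) = 350°, the dip direction.

true dip 37°, dip direction 350°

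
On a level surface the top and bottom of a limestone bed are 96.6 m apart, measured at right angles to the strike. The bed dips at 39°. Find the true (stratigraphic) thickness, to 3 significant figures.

60.8 m

True thickness t = w · sin(dip) = 96.6 × sin 39°
t = 96.6 × 0.6293 = 60.792 m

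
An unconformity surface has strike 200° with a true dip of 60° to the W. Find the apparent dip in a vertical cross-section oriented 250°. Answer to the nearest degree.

Angle between strike (200°) and section (250°): β = 50°.
tan α = tan 60° × sin 50° = 1.7321 × 0.7660 = 1.3268
apparent dip = arctan 1.3268 = 53.00°

53°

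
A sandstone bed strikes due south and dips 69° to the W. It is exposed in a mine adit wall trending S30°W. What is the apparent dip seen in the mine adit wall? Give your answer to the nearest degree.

The strike is due south and the section trends S30°W; the acute angle between them is β = 30°.
tan α = tan 69° × sin 30° = 2.6051 × 0.5000 = 1.3025
α = arctan(1.3025) = 52.49°

52°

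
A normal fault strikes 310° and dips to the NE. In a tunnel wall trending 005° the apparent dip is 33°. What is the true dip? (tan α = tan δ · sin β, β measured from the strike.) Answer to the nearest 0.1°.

β = acute angle between strike 310° and section 005° = 55°.
tan δ = tan α / sin β = tan 33° / sin 55° = 0.6494 / 0.8192 = 0.7928
δ = arctan(0.7928) = 38.41°

38.4°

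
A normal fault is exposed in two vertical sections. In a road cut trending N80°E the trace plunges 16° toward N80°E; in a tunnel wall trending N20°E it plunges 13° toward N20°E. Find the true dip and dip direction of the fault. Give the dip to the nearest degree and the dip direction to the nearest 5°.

true dip 17°, dip direction 060°

Each apparent-dip line lies in the plane. As unit vectors (x east, y north, z up), v₁ plunges 16°→N80°E and v₂ plunges 13°→N20°E.
Cross product v₁ × v₂ gives the pole to the plane: n ∝ (0.215, 0.121, 0.811).
True dip = arccos(n_z / |n|) = arccos(0.9568) = 16.9°.
Dip direction = azimuth of (n_x, n_y) = atan2(0.215, 0.121) = 61°.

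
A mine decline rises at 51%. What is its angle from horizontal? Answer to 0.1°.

27.0°

tan θ = 51/100 = 0.5100
θ = arctan(0.5100) = 27.02°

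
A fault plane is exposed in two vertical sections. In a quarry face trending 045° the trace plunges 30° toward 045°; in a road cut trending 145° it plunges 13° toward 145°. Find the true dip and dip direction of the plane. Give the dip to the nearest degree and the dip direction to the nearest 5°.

Each apparent-dip line lies in the plane. As unit vectors (x east, y north, z up), v₁ plunges 30°→045° and v₂ plunges 13°→145°.
Cross product v₁ × v₂ gives the pole to the plane: n ∝ (0.537, 0.142, 0.831).
True dip = arccos(n_z / |n|) = arccos(0.8315) = 33.7°.
Dip direction = atan2(0.537, 0.142) = 75° (azimuth of n's horizontal projection).

true dip 34°, dip direction 075°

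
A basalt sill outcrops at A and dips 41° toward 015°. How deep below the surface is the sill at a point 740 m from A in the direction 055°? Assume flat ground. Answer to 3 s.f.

The hole lies 40° from the dip direction, so the down-dip offset is 740 × cos 40° = 566.87 m.
Depth = down-dip offset × tan(dip) = 566.87 × tan 41° = 566.87 × 0.8693
Depth = 492.78 m

493 m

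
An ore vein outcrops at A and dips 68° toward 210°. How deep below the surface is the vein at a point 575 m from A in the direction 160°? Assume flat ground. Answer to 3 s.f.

The hole lies 50° from the dip direction, so the down-dip offset is 575 × cos 50° = 369.60 m.
Depth = down-dip offset × tan(dip) = 369.60 × tan 68° = 369.60 × 2.4751
Depth = 914.80 m

915 m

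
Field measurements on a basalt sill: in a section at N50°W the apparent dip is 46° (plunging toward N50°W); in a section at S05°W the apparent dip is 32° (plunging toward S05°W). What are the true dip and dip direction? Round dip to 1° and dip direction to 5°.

Each apparent-dip line lies in the plane. As unit vectors (x east, y north, z up), v₁ plunges 46°→N50°W and v₂ plunges 32°→S05°W.
The plane normal is n = v₁ × v₂ ∝ (-0.844, -0.229, 0.483).
tan δ = √(n_x²+n_y²)/n_z = 0.875/0.483, so δ = 61.1°.
The horizontal component of n points toward azimuth atan2(n_x, n_y) = 255°, the dip direction.

true dip 61°, dip direction 255°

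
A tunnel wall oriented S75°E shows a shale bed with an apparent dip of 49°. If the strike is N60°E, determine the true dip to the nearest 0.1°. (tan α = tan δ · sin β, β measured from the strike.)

58.4°

β = acute angle between strike N60°E and section S75°E = 45°.
tan δ = tan α / sin β = tan 49° / sin 45° = 1.1504 / 0.7071 = 1.6269
δ = arctan(1.6269) = 58.42°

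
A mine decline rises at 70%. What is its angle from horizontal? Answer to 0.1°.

tan θ = 70/100 = 0.7000
θ = arctan(0.7000) = 34.99°

35.0°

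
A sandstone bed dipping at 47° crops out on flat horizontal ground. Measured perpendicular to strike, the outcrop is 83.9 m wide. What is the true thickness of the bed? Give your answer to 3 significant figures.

True thickness t = w · sin(dip) = 83.9 × sin 47°
t = 83.9 × 0.7314 = 61.361 m

61.4 m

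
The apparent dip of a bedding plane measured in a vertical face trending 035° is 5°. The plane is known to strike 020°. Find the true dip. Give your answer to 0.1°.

18.7°

β = acute angle between strike 020° and section 035° = 15°.
tan(true dip) = tan 5° / sin 15° = 0.3380
true dip = arctan 0.3380 = 18.68°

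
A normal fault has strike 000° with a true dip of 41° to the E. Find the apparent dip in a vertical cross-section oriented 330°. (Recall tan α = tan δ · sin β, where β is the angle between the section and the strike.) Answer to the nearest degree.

The section lies 30° from the strike.
tan α = tan 41° × sin 30° = 0.8693 × 0.5000 = 0.4346
apparent dip = arctan 0.4346 = 23.49°

23°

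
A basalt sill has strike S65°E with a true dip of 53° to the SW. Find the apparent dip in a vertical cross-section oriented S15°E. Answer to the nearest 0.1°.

45.5°

The section lies 50° from the strike.
tan(apparent dip) = tan 53° · sin 50° = 1.0166
apparent dip = arctan 1.0166 = 45.47°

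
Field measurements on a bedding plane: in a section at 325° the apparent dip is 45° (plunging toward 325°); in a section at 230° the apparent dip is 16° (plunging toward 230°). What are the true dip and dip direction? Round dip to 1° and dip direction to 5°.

true dip 47°, dip direction 305°

The two traces are lines in the plane: v₁ = (sin 325°·cos 45°, cos 325°·cos 45°, −sin 45°), v₂ = (sin 230°·cos 16°, cos 230°·cos 16°, −sin 16°).
Cross product v₁ × v₂ gives the pole to the plane: n ∝ (-0.597, 0.409, 0.677).
True dip = arccos(n_z / |n|) = arccos(0.6834) = 46.9°.
Dip direction = atan2(-0.597, 0.409) = 304° (azimuth of n's horizontal projection).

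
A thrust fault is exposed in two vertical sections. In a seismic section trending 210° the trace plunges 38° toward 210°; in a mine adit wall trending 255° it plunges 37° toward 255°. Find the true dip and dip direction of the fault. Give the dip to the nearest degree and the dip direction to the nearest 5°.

The two traces are lines in the plane: v₁ = (sin 210°·cos 38°, cos 210°·cos 38°, −sin 38°), v₂ = (sin 255°·cos 37°, cos 255°·cos 37°, −sin 37°).
n = v₁ × v₂ = (-0.283, -0.238, 0.445) (taken with n_z > 0).
Dip δ = arctan(|n_h|/n_z) = arctan(0.370/0.445) = 39.7°.
The horizontal component of n points toward azimuth atan2(n_x, n_y) = 230°, the dip direction.

true dip 40°, dip direction 230°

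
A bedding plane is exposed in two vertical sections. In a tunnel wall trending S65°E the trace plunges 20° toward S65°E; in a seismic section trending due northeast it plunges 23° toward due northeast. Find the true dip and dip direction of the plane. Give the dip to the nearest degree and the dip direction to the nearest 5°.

true dip 26°, dip direction 075°

The two traces are lines in the plane: v₁ = (sin 115°·cos 20°, cos 115°·cos 20°, −sin 20°), v₂ = (sin 45°·cos 23°, cos 45°·cos 23°, −sin 23°).
n = v₁ × v₂ = (0.378, 0.110, 0.813) (taken with n_z > 0).
True dip = arccos(n_z / |n|) = arccos(0.9001) = 25.8°.
Dip direction = atan2(0.378, 0.110) = 74° (azimuth of n's horizontal projection).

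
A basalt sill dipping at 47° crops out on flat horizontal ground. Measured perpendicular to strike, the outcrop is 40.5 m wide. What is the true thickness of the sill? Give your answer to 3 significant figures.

29.6 m

True thickness t = w · sin(dip) = 40.5 × sin 47°
t = 40.5 × 0.7314 = 29.620 m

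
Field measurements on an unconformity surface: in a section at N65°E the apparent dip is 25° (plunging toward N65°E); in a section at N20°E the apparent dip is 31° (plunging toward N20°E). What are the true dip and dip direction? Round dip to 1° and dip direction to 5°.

true dip 31°, dip direction 025°

Represent each trace as a vector plunging at its apparent dip toward its trend (east-north-up frame): v₁ = (0.821, 0.383, -0.423), v₂ = (0.293, 0.805, -0.515).
The plane normal is n = v₁ × v₂ ∝ (0.143, 0.299, 0.549).
Dip δ = arctan(|n_h|/n_z) = arctan(0.332/0.549) = 31.1°.
The horizontal component of n points toward azimuth atan2(n_x, n_y) = 26°, the dip direction.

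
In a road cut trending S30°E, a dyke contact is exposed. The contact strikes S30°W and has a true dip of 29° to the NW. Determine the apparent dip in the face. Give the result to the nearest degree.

26°

The strike is S30°W and the section trends S30°E; the acute angle between them is β = 60°.
tan α = tan 29° × sin 60° = 0.5543 × 0.8660 = 0.4800
α = arctan(0.4800) = 25.64°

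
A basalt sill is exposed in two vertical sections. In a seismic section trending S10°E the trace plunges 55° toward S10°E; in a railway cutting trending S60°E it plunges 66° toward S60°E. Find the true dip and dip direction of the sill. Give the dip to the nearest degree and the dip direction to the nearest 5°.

true dip 66°, dip direction 120°

Represent each trace as a vector plunging at its apparent dip toward its trend (east-north-up frame): v₁ = (0.100, -0.565, -0.819), v₂ = (0.352, -0.203, -0.914).
Cross product v₁ × v₂ gives the pole to the plane: n ∝ (0.349, -0.198, 0.179).
tan δ = √(n_x²+n_y²)/n_z = 0.401/0.179, so δ = 66.0°.
Dip direction = atan2(0.349, -0.198) = 119° (azimuth of n's horizontal projection).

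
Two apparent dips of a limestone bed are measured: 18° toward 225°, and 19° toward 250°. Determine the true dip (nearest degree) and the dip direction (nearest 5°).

true dip 19°, dip direction 245°

The two traces are lines in the plane: v₁ = (sin 225°·cos 18°, cos 225°·cos 18°, −sin 18°), v₂ = (sin 250°·cos 19°, cos 250°·cos 19°, −sin 19°).
n = v₁ × v₂ = (-0.119, -0.056, 0.380) (taken with n_z > 0).
Dip δ = arctan(|n_h|/n_z) = arctan(0.131/0.380) = 19.1°.
The horizontal component of n points toward azimuth atan2(n_x, n_y) = 245°, the dip direction.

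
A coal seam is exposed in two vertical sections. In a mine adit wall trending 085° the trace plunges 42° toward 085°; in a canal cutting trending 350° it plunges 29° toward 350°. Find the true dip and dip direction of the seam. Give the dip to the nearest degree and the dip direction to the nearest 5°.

The two traces are lines in the plane: v₁ = (sin 85°·cos 42°, cos 85°·cos 42°, −sin 42°), v₂ = (sin 350°·cos 29°, cos 350°·cos 29°, −sin 29°).
n = v₁ × v₂ = (0.545, 0.461, 0.647) (taken with n_z > 0).
True dip = arccos(n_z / |n|) = arccos(0.6720) = 47.8°.
The horizontal component of n points toward azimuth atan2(n_x, n_y) = 50°, the dip direction.

true dip 48°, dip direction 050°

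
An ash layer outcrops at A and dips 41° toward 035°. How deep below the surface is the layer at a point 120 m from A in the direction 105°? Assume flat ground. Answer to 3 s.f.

35.7 m

The hole lies 70° from the dip direction, so the down-dip offset is 120 × cos 70° = 41.04 m.
Depth = down-dip offset × tan(dip) = 41.04 × tan 41° = 41.04 × 0.8693
Depth = 35.68 m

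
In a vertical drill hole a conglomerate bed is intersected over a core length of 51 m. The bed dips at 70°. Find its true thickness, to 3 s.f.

True thickness t = h · cos(dip) = 51 × cos 70°
t = 51 × 0.3420 = 17.443 m

17.4 m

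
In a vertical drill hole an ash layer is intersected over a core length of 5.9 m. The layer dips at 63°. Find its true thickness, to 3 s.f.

2.68 m

True thickness t = h · cos(dip) = 5.9 × cos 63°
t = 5.9 × 0.4540 = 2.679 m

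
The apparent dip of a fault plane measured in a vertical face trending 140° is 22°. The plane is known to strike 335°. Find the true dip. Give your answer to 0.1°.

57.4°

The section is 15° from the strike.
tan δ = tan α / sin β = tan 22° / sin 15° = 0.4040 / 0.2588 = 1.5610
true dip = arctan 1.5610 = 57.36°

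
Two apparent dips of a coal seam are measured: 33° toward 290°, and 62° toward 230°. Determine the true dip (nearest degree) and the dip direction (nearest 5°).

The two traces are lines in the plane: v₁ = (sin 290°·cos 33°, cos 290°·cos 33°, −sin 33°), v₂ = (sin 230°·cos 62°, cos 230°·cos 62°, −sin 62°).
Cross product v₁ × v₂ gives the pole to the plane: n ∝ (-0.418, -0.500, 0.341).
True dip = arccos(n_z / |n|) = arccos(0.4637) = 62.4°.
Dip direction = azimuth of (n_x, n_y) = atan2(-0.418, -0.500) = 220°.

true dip 62°, dip direction 220°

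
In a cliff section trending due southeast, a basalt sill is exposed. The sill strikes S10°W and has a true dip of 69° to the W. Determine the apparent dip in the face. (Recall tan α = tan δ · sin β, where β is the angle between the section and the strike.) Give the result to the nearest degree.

The strike is S10°W and the section trends due southeast; the acute angle between them is β = 55°.
tan(apparent dip) = tan 69° · sin 55° = 2.1340
apparent dip = arctan 2.1340 = 64.89°

65°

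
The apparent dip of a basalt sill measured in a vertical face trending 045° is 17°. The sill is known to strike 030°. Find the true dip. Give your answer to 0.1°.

49.8°

β = acute angle between strike 030° and section 045° = 15°.
tan(true dip) = tan 17° / sin 15° = 1.1813
δ = arctan(1.1813) = 49.75°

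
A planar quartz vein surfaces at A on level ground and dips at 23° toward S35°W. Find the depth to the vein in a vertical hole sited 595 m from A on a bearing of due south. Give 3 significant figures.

The hole lies 35° from the dip direction, so the down-dip offset is 595 × cos 35° = 487.40 m.
Depth = down-dip offset × tan(dip) = 487.40 × tan 23° = 487.40 × 0.4245
Depth = 206.89 m

207 m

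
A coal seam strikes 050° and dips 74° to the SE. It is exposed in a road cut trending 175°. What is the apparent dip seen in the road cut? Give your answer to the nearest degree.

Angle between strike (050°) and section (175°): β = 55°.
tan(apparent dip) = tan 74° · sin 55° = 2.8567
apparent dip = arctan 2.8567 = 70.71°

71°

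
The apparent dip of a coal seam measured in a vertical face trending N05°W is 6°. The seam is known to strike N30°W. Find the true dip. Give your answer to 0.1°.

The section is 25° from the strike.
tan(true dip) = tan 6° / sin 25° = 0.2487
δ = arctan(0.2487) = 13.97°

14.0°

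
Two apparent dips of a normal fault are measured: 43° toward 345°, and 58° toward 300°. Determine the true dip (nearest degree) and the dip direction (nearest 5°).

true dip 58°, dip direction 290°

The two traces are lines in the plane: v₁ = (sin 345°·cos 43°, cos 345°·cos 43°, −sin 43°), v₂ = (sin 300°·cos 58°, cos 300°·cos 58°, −sin 58°).
The plane normal is n = v₁ × v₂ ∝ (-0.418, 0.152, 0.274).
True dip = arccos(n_z / |n|) = arccos(0.5241) = 58.4°.
Dip direction = atan2(-0.418, 0.152) = 290° (azimuth of n's horizontal projection).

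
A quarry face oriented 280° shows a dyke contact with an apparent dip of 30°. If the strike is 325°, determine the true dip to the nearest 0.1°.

The section is 45° from the strike.
tan(true dip) = tan 30° / sin 45° = 0.8165
true dip = arctan 0.8165 = 39.23°

39.2°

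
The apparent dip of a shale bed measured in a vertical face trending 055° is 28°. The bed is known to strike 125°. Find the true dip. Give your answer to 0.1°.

β = acute angle between strike 125° and section 055° = 70°.
tan(true dip) = tan 28° / sin 70° = 0.5658
true dip = arctan 0.5658 = 29.50°

29.5°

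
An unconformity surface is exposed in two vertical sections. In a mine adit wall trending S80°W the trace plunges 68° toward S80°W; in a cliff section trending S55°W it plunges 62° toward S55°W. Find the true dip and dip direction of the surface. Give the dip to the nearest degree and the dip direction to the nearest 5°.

true dip 69°, dip direction 280°

The two traces are lines in the plane: v₁ = (sin 260°·cos 68°, cos 260°·cos 68°, −sin 68°), v₂ = (sin 235°·cos 62°, cos 235°·cos 62°, −sin 62°).
Cross product v₁ × v₂ gives the pole to the plane: n ∝ (-0.192, 0.031, 0.074).
True dip = arccos(n_z / |n|) = arccos(0.3567) = 69.1°.
The horizontal component of n points toward azimuth atan2(n_x, n_y) = 279°, the dip direction.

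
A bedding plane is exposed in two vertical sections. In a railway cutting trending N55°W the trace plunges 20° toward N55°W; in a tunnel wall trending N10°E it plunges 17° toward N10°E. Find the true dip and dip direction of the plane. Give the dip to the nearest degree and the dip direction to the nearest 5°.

true dip 22°, dip direction 330°

The two traces are lines in the plane: v₁ = (sin 305°·cos 20°, cos 305°·cos 20°, −sin 20°), v₂ = (sin 10°·cos 17°, cos 10°·cos 17°, −sin 17°).
Cross product v₁ × v₂ gives the pole to the plane: n ∝ (-0.165, 0.282, 0.814).
tan δ = √(n_x²+n_y²)/n_z = 0.326/0.814, so δ = 21.8°.
Dip direction = atan2(-0.165, 0.282) = 330° (azimuth of n's horizontal projection).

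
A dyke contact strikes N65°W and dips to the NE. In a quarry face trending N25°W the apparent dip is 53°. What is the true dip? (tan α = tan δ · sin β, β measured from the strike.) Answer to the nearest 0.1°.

The section is 40° from the strike.
tan δ = tan α / sin β = tan 53° / sin 40° = 1.3270 / 0.6428 = 2.0645
true dip = arctan 2.0645 = 64.16°

64.2°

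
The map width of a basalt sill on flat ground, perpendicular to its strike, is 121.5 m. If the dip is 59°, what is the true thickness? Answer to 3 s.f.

True thickness t = w · sin(dip) = 121.5 × sin 59°
t = 121.5 × 0.8572 = 104.146 m

104 m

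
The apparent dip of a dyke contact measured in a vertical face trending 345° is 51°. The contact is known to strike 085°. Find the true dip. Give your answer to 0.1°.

51.4°

β = acute angle between strike 085° and section 345° = 80°.
tan(true dip) = tan 51° / sin 80° = 1.2539
true dip = arctan 1.2539 = 51.43°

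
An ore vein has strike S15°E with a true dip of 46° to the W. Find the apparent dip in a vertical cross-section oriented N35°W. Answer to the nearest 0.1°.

The strike is S15°E and the section trends N35°W; the acute angle between them is β = 20°.
tan(apparent dip) = tan 46° · sin 20° = 0.3542
α = arctan(0.3542) = 19.50°

19.5°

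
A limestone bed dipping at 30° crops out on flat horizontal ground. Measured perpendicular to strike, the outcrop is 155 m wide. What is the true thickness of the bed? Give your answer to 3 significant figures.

True thickness t = w · sin(dip) = 155 × sin 30°
t = 155 × 0.5000 = 77.500 m

77.5 m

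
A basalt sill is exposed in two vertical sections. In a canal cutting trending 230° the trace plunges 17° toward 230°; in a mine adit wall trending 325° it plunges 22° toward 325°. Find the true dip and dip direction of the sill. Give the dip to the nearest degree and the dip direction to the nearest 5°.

Represent each trace as a vector plunging at its apparent dip toward its trend (east-north-up frame): v₁ = (-0.733, -0.615, -0.292), v₂ = (-0.532, 0.760, -0.375).
The plane normal is n = v₁ × v₂ ∝ (-0.452, 0.119, 0.883).
Dip δ = arctan(|n_h|/n_z) = arctan(0.468/0.883) = 27.9°.
Dip direction = atan2(-0.452, 0.119) = 285° (azimuth of n's horizontal projection).

true dip 28°, dip direction 285°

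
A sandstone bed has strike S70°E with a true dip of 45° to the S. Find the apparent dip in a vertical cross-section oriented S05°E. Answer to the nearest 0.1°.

42.2°

The strike is S70°E and the section trends S05°E; the acute angle between them is β = 65°.
tan α = tan 45° × sin 65° = 1.0000 × 0.9063 = 0.9063
α = arctan(0.9063) = 42.19°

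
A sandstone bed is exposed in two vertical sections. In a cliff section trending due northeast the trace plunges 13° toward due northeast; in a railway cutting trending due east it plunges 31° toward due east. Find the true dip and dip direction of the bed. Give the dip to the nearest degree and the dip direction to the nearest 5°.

Represent each trace as a vector plunging at its apparent dip toward its trend (east-north-up frame): v₁ = (0.689, 0.689, -0.225), v₂ = (0.857, 0.000, -0.515).
Cross product v₁ × v₂ gives the pole to the plane: n ∝ (0.355, -0.162, 0.591).
tan δ = √(n_x²+n_y²)/n_z = 0.390/0.591, so δ = 33.4°.
Dip direction = azimuth of (n_x, n_y) = atan2(0.355, -0.162) = 115°.

true dip 33°, dip direction 115°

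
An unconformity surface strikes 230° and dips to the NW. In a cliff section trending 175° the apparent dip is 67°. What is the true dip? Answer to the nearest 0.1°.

70.8°

β = acute angle between strike 230° and section 175° = 55°.
tan(true dip) = tan 67° / sin 55° = 2.8760
δ = arctan(2.8760) = 70.83°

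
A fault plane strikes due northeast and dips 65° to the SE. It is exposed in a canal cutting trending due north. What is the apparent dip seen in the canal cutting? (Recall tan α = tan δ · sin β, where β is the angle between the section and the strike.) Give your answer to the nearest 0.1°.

Angle between strike (due northeast) and section (due north): β = 45°.
tan α = tan 65° × sin 45° = 2.1445 × 0.7071 = 1.5164
α = arctan(1.5164) = 56.60°

56.6°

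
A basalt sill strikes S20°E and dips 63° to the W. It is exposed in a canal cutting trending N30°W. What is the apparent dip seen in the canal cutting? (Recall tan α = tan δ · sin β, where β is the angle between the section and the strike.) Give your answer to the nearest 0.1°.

The strike is S20°E and the section trends N30°W; the acute angle between them is β = 10°.
tan α = tan 63° × sin 10° = 1.9626 × 0.1736 = 0.3408
α = arctan(0.3408) = 18.82°

18.8°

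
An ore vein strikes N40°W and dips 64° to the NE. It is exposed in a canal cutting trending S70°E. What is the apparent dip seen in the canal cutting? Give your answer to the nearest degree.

The section lies 30° from the strike.
tan(apparent dip) = tan 64° · sin 30° = 1.0252
apparent dip = arctan 1.0252 = 45.71°

46°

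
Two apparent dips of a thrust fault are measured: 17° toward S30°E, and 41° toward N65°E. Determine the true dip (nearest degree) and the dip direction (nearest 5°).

The two traces are lines in the plane: v₁ = (sin 150°·cos 17°, cos 150°·cos 17°, −sin 17°), v₂ = (sin 65°·cos 41°, cos 65°·cos 41°, −sin 41°).
The plane normal is n = v₁ × v₂ ∝ (0.637, 0.114, 0.719).
tan δ = √(n_x²+n_y²)/n_z = 0.647/0.719, so δ = 42.0°.
Dip direction = azimuth of (n_x, n_y) = atan2(0.637, 0.114) = 80°.

true dip 42°, dip direction 080°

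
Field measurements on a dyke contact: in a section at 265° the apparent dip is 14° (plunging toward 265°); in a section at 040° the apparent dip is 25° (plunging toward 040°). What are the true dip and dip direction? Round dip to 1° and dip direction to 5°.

Each apparent-dip line lies in the plane. As unit vectors (x east, y north, z up), v₁ plunges 14°→265° and v₂ plunges 25°→040°.
n = v₁ × v₂ = (-0.204, 0.549, 0.622) (taken with n_z > 0).
Dip δ = arctan(|n_h|/n_z) = arctan(0.586/0.622) = 43.3°.
The horizontal component of n points toward azimuth atan2(n_x, n_y) = 340°, the dip direction.

true dip 43°, dip direction 340°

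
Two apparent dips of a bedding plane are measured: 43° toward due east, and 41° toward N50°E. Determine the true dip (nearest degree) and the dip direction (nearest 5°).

true dip 44°, dip direction 075°

Represent each trace as a vector plunging at its apparent dip toward its trend (east-north-up frame): v₁ = (0.731, 0.000, -0.682), v₂ = (0.578, 0.485, -0.656).
The plane normal is n = v₁ × v₂ ∝ (0.331, 0.086, 0.355).
Dip δ = arctan(|n_h|/n_z) = arctan(0.342/0.355) = 43.9°.
Dip direction = atan2(0.331, 0.086) = 76° (azimuth of n's horizontal projection).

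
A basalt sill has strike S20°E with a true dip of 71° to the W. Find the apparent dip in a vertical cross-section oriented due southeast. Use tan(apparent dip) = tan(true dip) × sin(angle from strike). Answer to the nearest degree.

51°

The strike is S20°E and the section trends due southeast; the acute angle between them is β = 25°.
tan(apparent dip) = tan 71° · sin 25° = 1.2274
α = arctan(1.2274) = 50.83°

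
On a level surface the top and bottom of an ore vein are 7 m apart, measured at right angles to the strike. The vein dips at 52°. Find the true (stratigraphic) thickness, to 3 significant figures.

True thickness t = w · sin(dip) = 7 × sin 52°
t = 7 × 0.7880 = 5.516 m

5.52 m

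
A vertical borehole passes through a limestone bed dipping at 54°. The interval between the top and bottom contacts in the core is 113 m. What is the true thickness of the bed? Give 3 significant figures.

66.4 m

True thickness t = h · cos(dip) = 113 × cos 54°
t = 113 × 0.5878 = 66.420 m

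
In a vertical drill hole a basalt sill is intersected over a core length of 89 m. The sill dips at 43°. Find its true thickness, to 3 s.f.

True thickness t = h · cos(dip) = 89 × cos 43°
t = 89 × 0.7314 = 65.090 m

65.1 m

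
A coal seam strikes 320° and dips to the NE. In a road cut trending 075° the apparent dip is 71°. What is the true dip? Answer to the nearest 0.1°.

The section is 65° from the strike.
tan δ = tan α / sin β = tan 71° / sin 65° = 2.9042 / 0.9063 = 3.2044
δ = arctan(3.2044) = 72.67°

72.7°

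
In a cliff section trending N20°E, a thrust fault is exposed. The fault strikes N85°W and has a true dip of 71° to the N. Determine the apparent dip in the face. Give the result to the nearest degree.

The strike is N85°W and the section trends N20°E; the acute angle between them is β = 75°.
tan(apparent dip) = tan 71° · sin 75° = 2.8053
apparent dip = arctan 2.8053 = 70.38°

70°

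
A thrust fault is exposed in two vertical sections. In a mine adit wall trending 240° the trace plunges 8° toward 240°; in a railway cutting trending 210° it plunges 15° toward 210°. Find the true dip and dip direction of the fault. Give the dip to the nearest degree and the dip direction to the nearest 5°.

Represent each trace as a vector plunging at its apparent dip toward its trend (east-north-up frame): v₁ = (-0.858, -0.495, -0.139), v₂ = (-0.483, -0.837, -0.259).
n = v₁ × v₂ = (0.012, -0.155, 0.478) (taken with n_z > 0).
Dip δ = arctan(|n_h|/n_z) = arctan(0.155/0.478) = 18.0°.
Dip direction = azimuth of (n_x, n_y) = atan2(0.012, -0.155) = 176°.

true dip 18°, dip direction 175°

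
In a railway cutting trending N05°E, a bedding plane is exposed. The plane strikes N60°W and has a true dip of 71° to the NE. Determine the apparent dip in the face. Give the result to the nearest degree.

69°

The section lies 65° from the strike.
tan α = tan 71° × sin 65° = 2.9042 × 0.9063 = 2.6321
α = arctan(2.6321) = 69.20°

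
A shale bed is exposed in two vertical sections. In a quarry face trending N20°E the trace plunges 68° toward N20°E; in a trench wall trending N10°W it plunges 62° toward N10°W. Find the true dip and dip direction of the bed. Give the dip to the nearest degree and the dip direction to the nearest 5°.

true dip 68°, dip direction 030°

Represent each trace as a vector plunging at its apparent dip toward its trend (east-north-up frame): v₁ = (0.128, 0.352, -0.927), v₂ = (-0.082, 0.462, -0.883).
n = v₁ × v₂ = (0.118, 0.189, 0.088) (taken with n_z > 0).
Dip δ = arctan(|n_h|/n_z) = arctan(0.222/0.088) = 68.4°.
The horizontal component of n points toward azimuth atan2(n_x, n_y) = 32°, the dip direction.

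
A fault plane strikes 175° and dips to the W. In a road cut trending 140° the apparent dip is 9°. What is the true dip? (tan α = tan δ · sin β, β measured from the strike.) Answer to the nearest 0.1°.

β = acute angle between strike 175° and section 140° = 35°.
tan(true dip) = tan 9° / sin 35° = 0.2761
true dip = arctan 0.2761 = 15.44°

15.4°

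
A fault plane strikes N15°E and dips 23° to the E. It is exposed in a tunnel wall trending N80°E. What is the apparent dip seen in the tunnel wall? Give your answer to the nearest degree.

21°

The section lies 65° from the strike.
tan α = tan 23° × sin 65° = 0.4245 × 0.9063 = 0.3847
α = arctan(0.3847) = 21.04°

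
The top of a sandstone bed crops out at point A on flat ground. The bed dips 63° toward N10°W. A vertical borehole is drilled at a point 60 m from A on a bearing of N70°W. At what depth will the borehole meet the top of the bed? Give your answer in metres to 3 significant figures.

The hole lies 60° from the dip direction, so the down-dip offset is 60 × cos 60° = 30.00 m.
Depth = down-dip offset × tan(dip) = 30.00 × tan 63° = 30.00 × 1.9626
Depth = 58.88 m

58.9 m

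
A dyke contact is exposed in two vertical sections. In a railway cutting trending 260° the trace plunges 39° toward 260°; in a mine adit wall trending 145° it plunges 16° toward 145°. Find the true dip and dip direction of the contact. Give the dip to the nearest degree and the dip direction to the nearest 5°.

true dip 47°, dip direction 220°

Each apparent-dip line lies in the plane. As unit vectors (x east, y north, z up), v₁ plunges 39°→260° and v₂ plunges 16°→145°.
n = v₁ × v₂ = (-0.458, -0.558, 0.677) (taken with n_z > 0).
Dip δ = arctan(|n_h|/n_z) = arctan(0.722/0.677) = 46.8°.
Dip direction = azimuth of (n_x, n_y) = atan2(-0.458, -0.558) = 219°.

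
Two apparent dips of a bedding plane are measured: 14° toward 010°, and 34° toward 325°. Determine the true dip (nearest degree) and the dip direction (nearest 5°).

The two traces are lines in the plane: v₁ = (sin 10°·cos 14°, cos 10°·cos 14°, −sin 14°), v₂ = (sin 325°·cos 34°, cos 325°·cos 34°, −sin 34°).
The plane normal is n = v₁ × v₂ ∝ (-0.370, 0.209, 0.569).
tan δ = √(n_x²+n_y²)/n_z = 0.425/0.569, so δ = 36.8°.
Dip direction = atan2(-0.370, 0.209) = 299° (azimuth of n's horizontal projection).

true dip 37°, dip direction 300°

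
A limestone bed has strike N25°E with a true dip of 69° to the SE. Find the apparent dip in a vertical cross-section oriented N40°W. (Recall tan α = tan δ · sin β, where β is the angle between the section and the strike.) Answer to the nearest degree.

67°

The strike is N25°E and the section trends N40°W; the acute angle between them is β = 65°.
tan α = tan 69° × sin 65° = 2.6051 × 0.9063 = 2.3610
α = arctan(2.3610) = 67.05°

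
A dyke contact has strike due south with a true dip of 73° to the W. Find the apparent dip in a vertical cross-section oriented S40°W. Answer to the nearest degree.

Angle between strike (due south) and section (S40°W): β = 40°.
tan(apparent dip) = tan 73° · sin 40° = 2.1025
apparent dip = arctan 2.1025 = 64.56°

65°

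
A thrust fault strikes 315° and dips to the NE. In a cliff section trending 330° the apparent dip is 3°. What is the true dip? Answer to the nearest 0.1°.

β = acute angle between strike 315° and section 330° = 15°.
tan δ = tan α / sin β = tan 3° / sin 15° = 0.0524 / 0.2588 = 0.2025
δ = arctan(0.2025) = 11.45°

11.4°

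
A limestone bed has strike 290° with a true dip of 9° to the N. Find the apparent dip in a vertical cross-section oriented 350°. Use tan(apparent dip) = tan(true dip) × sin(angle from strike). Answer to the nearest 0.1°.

Angle between strike (290°) and section (350°): β = 60°.
tan(apparent dip) = tan 9° · sin 60° = 0.1372
α = arctan(0.1372) = 7.81°

7.8°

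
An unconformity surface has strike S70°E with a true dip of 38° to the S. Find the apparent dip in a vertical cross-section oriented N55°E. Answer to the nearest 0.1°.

32.6°

Angle between strike (S70°E) and section (N55°E): β = 55°.
tan α = tan 38° × sin 55° = 0.7813 × 0.8192 = 0.6400
α = arctan(0.6400) = 32.62°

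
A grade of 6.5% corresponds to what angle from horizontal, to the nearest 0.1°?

tan θ = 6.5/100 = 0.0650
θ = arctan(0.0650) = 3.72°

3.7°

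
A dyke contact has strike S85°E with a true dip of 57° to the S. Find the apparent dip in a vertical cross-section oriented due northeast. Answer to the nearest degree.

50°

Angle between strike (S85°E) and section (due northeast): β = 50°.
tan(apparent dip) = tan 57° · sin 50° = 1.1796
apparent dip = arctan 1.1796 = 49.71°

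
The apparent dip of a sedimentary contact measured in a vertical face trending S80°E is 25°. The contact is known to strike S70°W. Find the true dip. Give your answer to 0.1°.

43.0°

β = acute angle between strike S70°W and section S80°E = 30°.
tan δ = tan α / sin β = tan 25° / sin 30° = 0.4663 / 0.5000 = 0.9326
true dip = arctan 0.9326 = 43.00°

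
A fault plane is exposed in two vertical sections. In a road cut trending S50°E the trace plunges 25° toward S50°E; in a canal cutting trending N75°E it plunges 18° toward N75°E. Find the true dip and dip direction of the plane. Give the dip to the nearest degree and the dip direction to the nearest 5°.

true dip 25°, dip direction 120°

Each apparent-dip line lies in the plane. As unit vectors (x east, y north, z up), v₁ plunges 25°→S50°E and v₂ plunges 18°→N75°E.
Cross product v₁ × v₂ gives the pole to the plane: n ∝ (0.284, -0.174, 0.706).
tan δ = √(n_x²+n_y²)/n_z = 0.333/0.706, so δ = 25.2°.
Dip direction = atan2(0.284, -0.174) = 121° (azimuth of n's horizontal projection).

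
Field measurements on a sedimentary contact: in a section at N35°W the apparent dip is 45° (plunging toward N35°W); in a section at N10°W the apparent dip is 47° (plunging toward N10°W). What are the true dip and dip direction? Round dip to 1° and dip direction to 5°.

true dip 47°, dip direction 345°

Represent each trace as a vector plunging at its apparent dip toward its trend (east-north-up frame): v₁ = (-0.406, 0.579, -0.707), v₂ = (-0.118, 0.672, -0.731).
The plane normal is n = v₁ × v₂ ∝ (-0.051, 0.213, 0.204).
True dip = arccos(n_z / |n|) = arccos(0.6813) = 47.1°.
Dip direction = atan2(-0.051, 0.213) = 346° (azimuth of n's horizontal projection).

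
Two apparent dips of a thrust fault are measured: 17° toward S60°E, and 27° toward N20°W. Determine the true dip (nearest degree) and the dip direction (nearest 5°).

Each apparent-dip line lies in the plane. As unit vectors (x east, y north, z up), v₁ plunges 17°→S60°E and v₂ plunges 27°→N20°W.
The plane normal is n = v₁ × v₂ ∝ (0.462, 0.465, 0.548).
True dip = arccos(n_z / |n|) = arccos(0.6412) = 50.1°.
Dip direction = azimuth of (n_x, n_y) = atan2(0.462, 0.465) = 45°.

true dip 50°, dip direction 045°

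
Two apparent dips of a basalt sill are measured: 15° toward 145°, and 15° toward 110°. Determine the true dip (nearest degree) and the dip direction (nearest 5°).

The two traces are lines in the plane: v₁ = (sin 145°·cos 15°, cos 145°·cos 15°, −sin 15°), v₂ = (sin 110°·cos 15°, cos 110°·cos 15°, −sin 15°).
The plane normal is n = v₁ × v₂ ∝ (0.119, -0.092, 0.535).
Dip δ = arctan(|n_h|/n_z) = arctan(0.150/0.535) = 15.7°.
The horizontal component of n points toward azimuth atan2(n_x, n_y) = 128°, the dip direction.

true dip 16°, dip direction 130°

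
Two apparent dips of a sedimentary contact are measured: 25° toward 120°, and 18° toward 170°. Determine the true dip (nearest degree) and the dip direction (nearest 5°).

true dip 25°, dip direction 125°

The two traces are lines in the plane: v₁ = (sin 120°·cos 25°, cos 120°·cos 25°, −sin 25°), v₂ = (sin 170°·cos 18°, cos 170°·cos 18°, −sin 18°).
The plane normal is n = v₁ × v₂ ∝ (0.256, -0.173, 0.660).
Dip δ = arctan(|n_h|/n_z) = arctan(0.309/0.660) = 25.1°.
Dip direction = atan2(0.256, -0.173) = 124° (azimuth of n's horizontal projection).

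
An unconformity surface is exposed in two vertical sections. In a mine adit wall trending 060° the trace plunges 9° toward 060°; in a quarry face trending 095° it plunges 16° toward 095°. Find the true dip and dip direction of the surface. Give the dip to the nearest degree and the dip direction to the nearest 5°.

true dip 18°, dip direction 120°

Each apparent-dip line lies in the plane. As unit vectors (x east, y north, z up), v₁ plunges 9°→060° and v₂ plunges 16°→095°.
n = v₁ × v₂ = (0.149, -0.086, 0.545) (taken with n_z > 0).
tan δ = √(n_x²+n_y²)/n_z = 0.172/0.545, so δ = 17.5°.
Dip direction = atan2(0.149, -0.086) = 120° (azimuth of n's horizontal projection).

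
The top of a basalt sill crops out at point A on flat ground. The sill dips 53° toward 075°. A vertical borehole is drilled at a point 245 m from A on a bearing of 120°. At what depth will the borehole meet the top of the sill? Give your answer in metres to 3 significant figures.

The hole lies 45° from the dip direction, so the down-dip offset is 245 × cos 45° = 173.24 m.
Depth = down-dip offset × tan(dip) = 173.24 × tan 53° = 173.24 × 1.3270
Depth = 229.90 m

230 m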